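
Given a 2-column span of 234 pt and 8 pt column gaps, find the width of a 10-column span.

2c + 1·8 = 234 → 2c = 226 → c = 113 pt.
Span of 10: 10·113 + 9·8 = 1130 + 72 = 1202 pt.

1202 pt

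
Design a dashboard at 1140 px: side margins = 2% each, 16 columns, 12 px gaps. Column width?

57.15 px

Each margin = 2% of 1140 = 22.8 px; content = 1140 − 2·22.8 = 1094.4 px.
Subtracting 15 gaps of 12 leaves 914.4 for 16 columns, so c = 57.15 px.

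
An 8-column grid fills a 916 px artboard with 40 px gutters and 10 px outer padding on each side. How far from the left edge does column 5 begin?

478 px

Take off 20 px of margins, leaving 896 px.
8 columns + 7 gutters: 8c + 7·40 = 896.
8c = 896 − 280 = 616, so c = 77 px.
Each column+gutter stride is 117 px; 4 of them past the 10 px margin is 10 + 468 = 478 px.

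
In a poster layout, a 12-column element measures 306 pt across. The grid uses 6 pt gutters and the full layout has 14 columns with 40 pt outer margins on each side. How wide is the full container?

12 columns + 11 gutters: 12c + 11·6 = 306.
12c = 306 − 66 = 240, so c = 20 pt.
Adding margins, columns and gutters: 80 + 280 + 78 = 438 pt.

438 pt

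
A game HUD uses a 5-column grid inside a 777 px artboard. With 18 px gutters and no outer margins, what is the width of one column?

Subtracting 4 gutters of 18 leaves 705 for 5 columns, so c = 141 px.

141 px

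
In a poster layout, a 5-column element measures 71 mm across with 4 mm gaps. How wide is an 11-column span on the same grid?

5 columns + 4 gaps: 5c + 4·4 = 71.
5c = 71 − 16 = 55, so c = 11 mm.
11 columns plus 10 gaps: 121 + 40 = 161 mm.

161 mm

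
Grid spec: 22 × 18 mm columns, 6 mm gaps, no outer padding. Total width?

Frame = 22·18 + 21·6 = 396 + 126 = 522 mm.

522 mm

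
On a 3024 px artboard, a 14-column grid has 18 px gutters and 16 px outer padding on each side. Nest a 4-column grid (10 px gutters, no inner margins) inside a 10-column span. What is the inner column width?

525.5 px

Inside the margins: 3024 − 32 = 2992 px.
Subtracting 13 gutters of 18 leaves 2758 for 14 columns, so c = 197 px.
Span of 10: 10·197 + 9·18 = 1970 + 162 = 2132 px.
2132 − 3·10 = 2102; ÷4 gives d = 525.5 px.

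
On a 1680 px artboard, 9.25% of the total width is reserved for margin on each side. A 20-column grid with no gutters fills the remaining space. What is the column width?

Each margin = 9.25% of 1680 = 155.4 px; content = 1680 − 2·155.4 = 1369.2 px.
1369.2 / 20 = 68.46 px per column.

68.46 px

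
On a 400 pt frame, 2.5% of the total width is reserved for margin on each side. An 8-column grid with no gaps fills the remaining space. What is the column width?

47.5 pt

400 × (1 − 2·2.5%) = 400 × 95% = 380 pt for the columns.
380 / 8 = 47.5 pt per column.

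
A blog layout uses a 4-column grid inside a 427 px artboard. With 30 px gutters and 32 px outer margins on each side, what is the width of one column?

68.25 px

Take off 64 px of margins, leaving 363 px.
363 − 3·30 = 273; ÷4 gives c = 68.25 px.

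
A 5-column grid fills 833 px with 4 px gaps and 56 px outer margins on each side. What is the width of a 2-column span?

286 px

Content width = 833 − 2·56 = 721 px.
721 − 4·4 = 705; ÷5 gives c = 141 px.
2-column span = 2·141 + 1·4 = 286 px.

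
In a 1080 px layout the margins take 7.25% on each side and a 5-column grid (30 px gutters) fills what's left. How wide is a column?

Margins: 7.25% × 1080 = 78.3 px each, so content = 1080 − 156.6 = 923.4 px.
Subtracting 4 gutters of 30 leaves 803.4 for 5 columns, so c = 160.68 px.

160.68 px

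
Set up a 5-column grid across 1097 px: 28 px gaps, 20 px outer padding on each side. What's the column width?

189 px

Inside the margins: 1097 − 40 = 1057 px.
Subtracting 4 gaps of 28 leaves 945 for 5 columns, so c = 189 px.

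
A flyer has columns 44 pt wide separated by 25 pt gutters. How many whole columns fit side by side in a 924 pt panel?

13 columns: 13·44 + 12·25 = 872 pt ≤ 924.
14 columns: 941 pt > 924. So 13.

13 columns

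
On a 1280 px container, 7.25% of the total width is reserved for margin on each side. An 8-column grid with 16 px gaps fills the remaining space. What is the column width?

1280 × (1 − 2·7.25%) = 1280 × 85.5% = 1094.4 px for the columns.
8 columns + 7 gaps: 8c + 7·16 = 1094.4.
8c = 1094.4 − 112 = 982.4, so c = 122.8 px.

122.8 px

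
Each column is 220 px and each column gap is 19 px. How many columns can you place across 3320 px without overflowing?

k columns need k·220 + (k−1)·19 = k·239 − 19.
k·239 − 19 ≤ 3320 → k ≤ 3339 / 239 ≈ 13.97, so k = 13.

13 columns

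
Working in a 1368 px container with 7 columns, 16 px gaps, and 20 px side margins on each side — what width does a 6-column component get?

1136 px

Take off 40 px of margins, leaving 1328 px.
7c + 6·16 = 1328 → 7c = 1232 → c = 176 px.
Span of 6: 6·176 + 5·16 = 1056 + 80 = 1136 px.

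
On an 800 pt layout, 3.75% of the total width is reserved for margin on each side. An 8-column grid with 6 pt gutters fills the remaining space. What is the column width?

87.25 pt

Margins: 3.75% × 800 = 30 pt each, so content = 800 − 60 = 740 pt.
8 columns + 7 gutters: 8c + 7·6 = 740.
8c = 740 − 42 = 698, so c = 87.25 pt.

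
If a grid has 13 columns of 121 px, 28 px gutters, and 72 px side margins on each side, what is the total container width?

Total width: 2·72 + 13·121 + 12·28 = 2053 px.

2053 px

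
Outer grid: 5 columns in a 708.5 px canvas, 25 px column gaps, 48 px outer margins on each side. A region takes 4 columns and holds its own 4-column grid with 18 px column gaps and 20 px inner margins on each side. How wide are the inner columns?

97.75 px

Inside the margins: 708.5 − 96 = 612.5 px.
5c + 4·25 = 612.5 → 5c = 512.5 → c = 102.5 px.
4-column span = 4·102.5 + 3·25 = 485 px.
Inner content = 485 − 2·20 = 445 px.
4 columns + 3 column gaps: 4d + 3·18 = 445.
4d = 445 − 54 = 391, so d = 97.75 px.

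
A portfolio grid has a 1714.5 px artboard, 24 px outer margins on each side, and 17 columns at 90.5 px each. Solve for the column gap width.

Inside the margins: 1714.5 − 48 = 1666.5 px.
17 columns take 17·90.5 = 1538.5 px; remaining 128 splits into 16 column gaps.
g = 128 / 16 = 8 px.

8 px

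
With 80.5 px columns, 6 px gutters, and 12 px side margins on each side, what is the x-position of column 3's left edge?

Each column+gutter stride is 86.5 px; 2 of them past the 12 px margin is 12 + 173 = 185 px.

185 px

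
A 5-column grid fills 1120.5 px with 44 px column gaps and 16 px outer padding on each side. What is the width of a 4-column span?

862 px

Content width = 1120.5 − 2·16 = 1088.5 px.
1088.5 − 4·44 = 912.5; ÷5 gives c = 182.5 px.
Span of 4: 4·182.5 + 3·44 = 730 + 132 = 862 px.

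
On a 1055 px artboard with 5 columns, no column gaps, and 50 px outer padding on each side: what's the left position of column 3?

Inside the margins: 1055 − 100 = 955 px.
With no column gaps, each column is 955/5 = 191 px.
Each column+gutter stride is 191 px; 2 of them past the 50 px margin is 50 + 382 = 432 px.

432 px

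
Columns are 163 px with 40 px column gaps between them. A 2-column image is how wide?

366 px

2 columns plus 1 column gap: 326 + 40 = 366 px.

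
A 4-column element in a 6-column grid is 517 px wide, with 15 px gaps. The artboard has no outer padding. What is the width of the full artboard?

783 px

Subtracting 3 gaps of 15 leaves 472 for 4 columns, so c = 118 px.
Summing: 708 + 75 = 783 px.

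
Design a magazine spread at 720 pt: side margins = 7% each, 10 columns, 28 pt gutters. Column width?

Each margin = 7% of 720 = 50.4 pt; content = 720 − 2·50.4 = 619.2 pt.
10 columns + 9 gutters: 10c + 9·28 = 619.2.
10c = 619.2 − 252 = 367.2, so c = 36.72 pt.

36.72 pt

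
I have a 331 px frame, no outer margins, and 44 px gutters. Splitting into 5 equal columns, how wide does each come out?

31 px

331 − 4·44 = 155; ÷5 gives c = 31 px.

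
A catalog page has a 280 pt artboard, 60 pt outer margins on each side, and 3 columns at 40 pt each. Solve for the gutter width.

20 pt

Take off 120 pt of margins, leaving 160 pt.
3·40 + 2g = 160 → 2g = 40 → g = 20 pt.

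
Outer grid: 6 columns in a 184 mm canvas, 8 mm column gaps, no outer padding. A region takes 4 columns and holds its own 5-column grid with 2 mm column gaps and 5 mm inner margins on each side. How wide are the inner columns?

20.4 mm

6c + 5·8 = 184 → 6c = 144 → c = 24 mm.
Span of 4: 4·24 + 3·8 = 96 + 24 = 120 mm.
Inner content = 120 − 2·5 = 110 mm.
110 − 4·2 = 102; ÷5 gives d = 20.4 mm.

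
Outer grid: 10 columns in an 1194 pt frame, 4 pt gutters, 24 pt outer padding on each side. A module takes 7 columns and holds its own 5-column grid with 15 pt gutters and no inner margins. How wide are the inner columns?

148.2 pt

Outer content = 1194 − 2·24 = 1146 pt.
1146 − 9·4 = 1110; ÷10 gives c = 111 pt.
7-column span = 7·111 + 6·4 = 801 pt.
Subtracting 4 gutters of 15 leaves 741 for 5 columns, so d = 148.2 pt.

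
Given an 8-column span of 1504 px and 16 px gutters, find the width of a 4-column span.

8 columns + 7 gutters: 8c + 7·16 = 1504.
8c = 1504 − 112 = 1392, so c = 174 px.
4-column span = 4·174 + 3·16 = 744 px.

744 px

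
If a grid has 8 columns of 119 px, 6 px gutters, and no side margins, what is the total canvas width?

994 px

Summing: 952 + 42 = 994 px.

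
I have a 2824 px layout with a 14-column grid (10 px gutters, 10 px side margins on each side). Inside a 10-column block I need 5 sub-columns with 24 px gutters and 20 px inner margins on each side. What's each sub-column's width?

372.8 px

Take off 20 px of margins, leaving 2804 px.
Subtracting 13 gutters of 10 leaves 2674 for 14 columns, so c = 191 px.
10-column span = 10·191 + 9·10 = 2000 px.
Inner content = 2000 − 2·20 = 1960 px.
5d + 4·24 = 1960 → 5d = 1864 → d = 372.8 px.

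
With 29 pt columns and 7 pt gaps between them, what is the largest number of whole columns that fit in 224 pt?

6 columns: 6·29 + 5·7 = 209 pt ≤ 224.
7 columns: 245 pt > 224. So 6.

6 columns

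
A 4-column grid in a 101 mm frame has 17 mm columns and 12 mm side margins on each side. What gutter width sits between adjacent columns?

Content width = 101 − 2·12 = 77 mm.
4 columns take 4·17 = 68 mm; remaining 9 splits into 3 gutters.
g = 9 / 3 = 3 mm.

3 mm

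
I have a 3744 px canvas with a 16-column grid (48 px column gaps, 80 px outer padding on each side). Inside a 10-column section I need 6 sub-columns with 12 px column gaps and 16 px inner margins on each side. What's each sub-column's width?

355 px

Outer content = 3744 − 2·80 = 3584 px.
16c + 15·48 = 3584 → 16c = 2864 → c = 179 px.
10-column span = 10·179 + 9·48 = 2222 px.
Inner content = 2222 − 2·16 = 2190 px.
6 columns + 5 column gaps: 6d + 5·12 = 2190.
6d = 2190 − 60 = 2130, so d = 355 px.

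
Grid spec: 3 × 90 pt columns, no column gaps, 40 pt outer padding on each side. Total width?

350 pt

Total width: 2·40 + 3·90 = 350 pt.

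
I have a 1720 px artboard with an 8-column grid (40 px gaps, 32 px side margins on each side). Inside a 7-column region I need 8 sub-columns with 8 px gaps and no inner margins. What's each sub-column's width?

Outer content = 1720 − 2·32 = 1656 px.
1656 − 7·40 = 1376; ÷8 gives c = 172 px.
7-column span = 7·172 + 6·40 = 1444 px.
Subtracting 7 gaps of 8 leaves 1388 for 8 columns, so d = 173.5 px.

173.5 px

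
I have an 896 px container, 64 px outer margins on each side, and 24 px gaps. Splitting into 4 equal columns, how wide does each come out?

Subtract both margins: 896 − 2·64 = 768 px.
4c + 3·24 = 768 → 4c = 696 → c = 174 px.

174 px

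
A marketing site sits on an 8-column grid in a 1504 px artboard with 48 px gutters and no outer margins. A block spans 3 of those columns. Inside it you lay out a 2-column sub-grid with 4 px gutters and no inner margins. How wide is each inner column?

265 px

1504 − 7·48 = 1168; ÷8 gives c = 146 px.
3 columns plus 2 gutters: 438 + 96 = 534 px.
2d + 1·4 = 534 → 2d = 530 → d = 265 px.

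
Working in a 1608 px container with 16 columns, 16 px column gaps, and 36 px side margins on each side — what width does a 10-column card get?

954 px

Subtract both margins: 1608 − 2·36 = 1536 px.
1536 − 15·16 = 1296; ÷16 gives c = 81 px.
Span of 10: 10·81 + 9·16 = 810 + 144 = 954 px.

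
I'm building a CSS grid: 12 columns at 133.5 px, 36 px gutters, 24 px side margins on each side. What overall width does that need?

Artboard = 2·24 + 12·133.5 + 11·36 = 48 + 1602 + 396 = 2046 px.

2046 px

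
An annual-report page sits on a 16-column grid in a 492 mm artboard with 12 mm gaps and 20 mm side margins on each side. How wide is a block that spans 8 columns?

Take off 40 mm of margins, leaving 452 mm.
452 − 15·12 = 272; ÷16 gives c = 17 mm.
8-column span = 8·17 + 7·12 = 220 mm.

220 mm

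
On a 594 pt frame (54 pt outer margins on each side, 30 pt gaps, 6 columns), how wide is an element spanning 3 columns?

Take off 108 pt of margins, leaving 486 pt.
6c + 5·30 = 486 → 6c = 336 → c = 56 pt.
Span of 3: 3·56 + 2·30 = 168 + 60 = 228 pt.

228 pt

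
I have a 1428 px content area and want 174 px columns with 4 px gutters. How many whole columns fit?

8 columns

Each extra column adds 174 + 4 = 178 px.
(1428 + 4) / 178 = 8.04, so 8 columns fit.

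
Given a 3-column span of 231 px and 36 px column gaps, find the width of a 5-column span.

3 columns + 2 column gaps: 3c + 2·36 = 231.
3c = 231 − 72 = 159, so c = 53 px.
5-column span = 5·53 + 4·36 = 409 px.

409 px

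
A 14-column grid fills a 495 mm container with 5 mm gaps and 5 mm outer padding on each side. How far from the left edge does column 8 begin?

250 mm

Content = 495 − 2·5 = 485 mm.
14c + 13·5 = 485 → 14c = 420 → c = 30 mm.
Each column+gutter stride is 35 mm; 7 of them past the 5 mm margin is 5 + 245 = 250 mm.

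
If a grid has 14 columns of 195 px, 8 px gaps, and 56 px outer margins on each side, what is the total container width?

2946 px

Total width: 2·56 + 14·195 + 13·8 = 2946 px.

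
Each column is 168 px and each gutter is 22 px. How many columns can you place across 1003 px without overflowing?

5 columns

k columns need k·168 + (k−1)·22 = k·190 − 22.
k·190 − 22 ≤ 1003 → k ≤ 1025 / 190 ≈ 5.39, so k = 5.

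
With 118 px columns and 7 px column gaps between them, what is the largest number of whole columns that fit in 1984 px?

Each extra column adds 118 + 7 = 125 px.
(1984 + 7) / 125 = 15.93, so 15 columns fit.

15 columns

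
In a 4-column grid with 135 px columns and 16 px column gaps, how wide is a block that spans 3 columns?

437 px

3 columns plus 2 column gaps: 405 + 32 = 437 px.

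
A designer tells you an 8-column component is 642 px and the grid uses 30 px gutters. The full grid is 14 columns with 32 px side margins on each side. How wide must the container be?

8 columns + 7 gutters: 8c + 7·30 = 642.
8c = 642 − 210 = 432, so c = 54 px.
Total width: 2·32 + 14·54 + 13·30 = 1210 px.

1210 px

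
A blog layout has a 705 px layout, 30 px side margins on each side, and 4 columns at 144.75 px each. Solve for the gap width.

Content width = 705 − 2·30 = 645 px.
4·144.75 + 3g = 645 → 3g = 66 → g = 22 px.

22 px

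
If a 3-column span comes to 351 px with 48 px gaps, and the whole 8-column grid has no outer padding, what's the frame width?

Subtracting 2 gaps of 48 leaves 255 for 3 columns, so c = 85 px.
Frame = 8·85 + 7·48 = 680 + 336 = 1016 px.

1016 px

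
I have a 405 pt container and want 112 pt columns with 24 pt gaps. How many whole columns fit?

3 columns

3 columns: 3·112 + 2·24 = 384 pt ≤ 405.
4 columns: 520 pt > 405. So 3.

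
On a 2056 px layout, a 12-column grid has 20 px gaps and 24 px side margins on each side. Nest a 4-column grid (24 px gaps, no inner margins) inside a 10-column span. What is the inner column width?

399.5 px

Take off 48 px of margins, leaving 2008 px.
12 columns + 11 gaps: 12c + 11·20 = 2008.
12c = 2008 − 220 = 1788, so c = 149 px.
10-column span = 10·149 + 9·20 = 1670 px.
Subtracting 3 gaps of 24 leaves 1598 for 4 columns, so d = 399.5 px.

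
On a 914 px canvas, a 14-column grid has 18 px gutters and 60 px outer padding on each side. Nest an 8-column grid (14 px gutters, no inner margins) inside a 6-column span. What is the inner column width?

29 px

Outer content = 914 − 2·60 = 794 px.
794 − 13·18 = 560; ÷14 gives c = 40 px.
6 columns plus 5 gutters: 240 + 90 = 330 px.
330 − 7·14 = 232; ÷8 gives d = 29 px.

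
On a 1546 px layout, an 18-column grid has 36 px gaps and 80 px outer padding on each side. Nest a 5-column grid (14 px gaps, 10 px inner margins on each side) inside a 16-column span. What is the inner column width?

Take off 160 px of margins, leaving 1386 px.
18c + 17·36 = 1386 → 18c = 774 → c = 43 px.
Span of 16: 16·43 + 15·36 = 688 + 540 = 1228 px.
Inner content = 1228 − 2·10 = 1208 px.
1208 − 4·14 = 1152; ÷5 gives d = 230.4 px.

230.4 px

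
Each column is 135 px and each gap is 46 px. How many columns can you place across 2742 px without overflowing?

15 columns

Each extra column adds 135 + 46 = 181 px.
(2742 + 46) / 181 = 15.40, so 15 columns fit.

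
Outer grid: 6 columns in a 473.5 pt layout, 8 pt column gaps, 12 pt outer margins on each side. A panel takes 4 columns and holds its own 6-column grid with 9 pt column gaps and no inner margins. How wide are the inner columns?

42 pt

Inside the margins: 473.5 − 24 = 449.5 pt.
6 columns + 5 column gaps: 6c + 5·8 = 449.5.
6c = 449.5 − 40 = 409.5, so c = 68.25 pt.
4 columns plus 3 column gaps: 273 + 24 = 297 pt.
6d + 5·9 = 297 → 6d = 252 → d = 42 pt.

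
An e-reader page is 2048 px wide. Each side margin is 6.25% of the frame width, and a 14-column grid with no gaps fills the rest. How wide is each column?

2048 × (1 − 2·6.25%) = 2048 × 87.5% = 1792 px for the columns.
14c = 1792 → c = 128 px.

128 px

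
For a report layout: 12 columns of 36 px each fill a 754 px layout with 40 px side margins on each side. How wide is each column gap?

22 px

Content width = 754 − 2·40 = 674 px.
12 columns take 12·36 = 432 px; remaining 242 splits into 11 column gaps.
g = 242 / 11 = 22 px.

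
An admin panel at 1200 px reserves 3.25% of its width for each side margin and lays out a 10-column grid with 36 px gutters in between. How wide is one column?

79.8 px

Each margin = 3.25% of 1200 = 39 px; content = 1200 − 2·39 = 1122 px.
10c + 9·36 = 1122 → 10c = 798 → c = 79.8 px.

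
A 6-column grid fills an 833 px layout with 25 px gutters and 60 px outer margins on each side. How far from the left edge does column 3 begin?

306 px

Content = 833 − 2·60 = 713 px.
713 − 5·25 = 588; ÷6 gives c = 98 px.
Before column 3: the margin + 2 columns + 2 gutters.
Offset = 60 + 2·(98 + 25) = 60 + 246 = 306 px.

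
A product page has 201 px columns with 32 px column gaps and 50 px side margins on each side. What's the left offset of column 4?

749 px

Before column 4: the margin + 3 columns + 3 column gaps.
Offset = 50 + 3·(201 + 32) = 50 + 699 = 749 px.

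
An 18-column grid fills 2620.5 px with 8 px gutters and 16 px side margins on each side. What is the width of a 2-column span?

280.5 px

Content width = 2620.5 − 2·16 = 2588.5 px.
Subtracting 17 gutters of 8 leaves 2452.5 for 18 columns, so c = 136.25 px.
2 columns plus 1 gutter: 272.5 + 8 = 280.5 px.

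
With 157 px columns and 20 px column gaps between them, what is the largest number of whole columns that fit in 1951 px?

11 columns

k columns need k·157 + (k−1)·20 = k·177 − 20.
k·177 − 20 ≤ 1951 → k ≤ 1971 / 177 ≈ 11.14, so k = 11.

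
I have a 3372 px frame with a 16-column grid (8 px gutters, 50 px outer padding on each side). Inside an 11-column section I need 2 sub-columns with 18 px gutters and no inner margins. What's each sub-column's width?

1114.5 px

Take off 100 px of margins, leaving 3272 px.
16 columns + 15 gutters: 16c + 15·8 = 3272.
16c = 3272 − 120 = 3152, so c = 197 px.
Span of 11: 11·197 + 10·8 = 2167 + 80 = 2247 px.
2247 − 1·18 = 2229; ÷2 gives d = 1114.5 px.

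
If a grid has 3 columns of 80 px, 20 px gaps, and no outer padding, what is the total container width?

280 px

Total width: 3·80 + 2·20 = 280 px.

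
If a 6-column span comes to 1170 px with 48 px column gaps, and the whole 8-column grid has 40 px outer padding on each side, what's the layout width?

1170 − 5·48 = 930; ÷6 gives c = 155 px.
Adding margins, columns and gutters: 80 + 1240 + 336 = 1656 px.

1656 px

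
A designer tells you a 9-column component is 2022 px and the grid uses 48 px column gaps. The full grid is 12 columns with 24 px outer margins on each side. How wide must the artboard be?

9c + 8·48 = 2022 → 9c = 1638 → c = 182 px.
Total width: 2·24 + 12·182 + 11·48 = 2760 px.

2760 px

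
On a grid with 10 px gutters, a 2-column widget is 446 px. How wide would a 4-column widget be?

Subtracting 1 gutter of 10 leaves 436 for 2 columns, so c = 218 px.
4-column span = 4·218 + 3·10 = 902 px.

902 px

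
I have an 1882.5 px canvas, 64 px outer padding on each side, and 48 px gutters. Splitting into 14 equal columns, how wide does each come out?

Inside the margins: 1882.5 − 128 = 1754.5 px.
Subtracting 13 gutters of 48 leaves 1130.5 for 14 columns, so c = 80.75 px.

80.75 px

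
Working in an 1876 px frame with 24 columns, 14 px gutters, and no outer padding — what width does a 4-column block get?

301 px

Subtracting 23 gutters of 14 leaves 1554 for 24 columns, so c = 64.75 px.
4 columns plus 3 gutters: 259 + 42 = 301 px.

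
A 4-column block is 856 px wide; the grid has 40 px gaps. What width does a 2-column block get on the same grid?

408 px

Subtracting 3 gaps of 40 leaves 736 for 4 columns, so c = 184 px.
Span of 2: 2·184 + 1·40 = 368 + 40 = 408 px.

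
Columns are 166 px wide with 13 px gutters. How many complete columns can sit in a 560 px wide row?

3 columns

3 columns: 3·166 + 2·13 = 524 px ≤ 560.
4 columns: 703 px > 560. So 3.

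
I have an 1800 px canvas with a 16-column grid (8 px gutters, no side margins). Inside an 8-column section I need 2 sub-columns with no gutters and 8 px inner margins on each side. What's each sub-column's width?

Subtracting 15 gutters of 8 leaves 1680 for 16 columns, so c = 105 px.
Span of 8: 8·105 + 7·8 = 840 + 56 = 896 px.
Inner content = 896 − 2·8 = 880 px.
With no gutters, each column is 880/2 = 440 px.

440 px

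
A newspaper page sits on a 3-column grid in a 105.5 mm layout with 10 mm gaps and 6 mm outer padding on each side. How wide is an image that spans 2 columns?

Subtract both margins: 105.5 − 2·6 = 93.5 mm.
Subtracting 2 gaps of 10 leaves 73.5 for 3 columns, so c = 24.5 mm.
2-column span = 2·24.5 + 1·10 = 59 mm.

59 mm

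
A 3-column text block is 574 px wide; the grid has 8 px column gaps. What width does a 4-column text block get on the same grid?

3c + 2·8 = 574 → 3c = 558 → c = 186 px.
4-column span = 4·186 + 3·8 = 768 px.

768 px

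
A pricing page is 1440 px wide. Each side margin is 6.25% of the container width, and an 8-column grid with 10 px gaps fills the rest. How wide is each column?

1440 × (1 − 2·6.25%) = 1440 × 87.5% = 1260 px for the columns.
8c + 7·10 = 1260 → 8c = 1190 → c = 148.75 px.

148.75 px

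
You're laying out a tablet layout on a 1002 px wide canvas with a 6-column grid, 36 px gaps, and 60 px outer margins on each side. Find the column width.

Inside the margins: 1002 − 120 = 882 px.
Subtracting 5 gaps of 36 leaves 702 for 6 columns, so c = 117 px.

117 px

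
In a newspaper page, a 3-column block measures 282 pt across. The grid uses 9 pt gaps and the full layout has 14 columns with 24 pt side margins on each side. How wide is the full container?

1397 pt

282 − 2·9 = 264; ÷3 gives c = 88 pt.
Container = 2·24 + 14·88 + 13·9 = 48 + 1232 + 117 = 1397 pt.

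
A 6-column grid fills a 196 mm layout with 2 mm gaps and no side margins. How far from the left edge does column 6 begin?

165 mm

Subtracting 5 gaps of 2 leaves 186 for 6 columns, so c = 31 mm.
Each column+gutter stride is 33 mm; with no margin, 5 of them is 165 mm.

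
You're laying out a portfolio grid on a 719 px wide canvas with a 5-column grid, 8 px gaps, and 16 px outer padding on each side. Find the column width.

Content width = 719 − 2·16 = 687 px.
5c + 4·8 = 687 → 5c = 655 → c = 131 px.

131 px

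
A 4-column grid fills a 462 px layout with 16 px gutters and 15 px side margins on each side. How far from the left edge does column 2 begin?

127 px

Subtract both margins: 462 − 2·15 = 432 px.
432 − 3·16 = 384; ÷4 gives c = 96 px.
Before column 2: the margin + 1 column + 1 gutter.
Offset = 15 + 1·(96 + 16) = 15 + 112 = 127 px.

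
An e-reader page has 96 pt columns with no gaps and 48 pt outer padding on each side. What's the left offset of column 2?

144 pt

Column 2 starts at margin + 1·(column + gutter) = 48 + 1·96 = 144 pt.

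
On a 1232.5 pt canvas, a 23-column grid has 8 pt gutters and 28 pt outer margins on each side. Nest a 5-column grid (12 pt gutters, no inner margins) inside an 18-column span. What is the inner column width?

Take off 56 pt of margins, leaving 1176.5 pt.
23c + 22·8 = 1176.5 → 23c = 1000.5 → c = 43.5 pt.
18 columns plus 17 gutters: 783 + 136 = 919 pt.
Subtracting 4 gutters of 12 leaves 871 for 5 columns, so d = 174.2 pt.

174.2 pt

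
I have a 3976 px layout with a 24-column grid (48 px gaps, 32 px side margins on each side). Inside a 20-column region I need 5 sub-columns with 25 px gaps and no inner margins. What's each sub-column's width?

Outer content = 3976 − 2·32 = 3912 px.
3912 − 23·48 = 2808; ÷24 gives c = 117 px.
Span of 20: 20·117 + 19·48 = 2340 + 912 = 3252 px.
5d + 4·25 = 3252 → 5d = 3152 → d = 630.4 px.

630.4 px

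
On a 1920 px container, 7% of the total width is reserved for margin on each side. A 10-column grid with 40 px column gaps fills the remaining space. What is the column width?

129.12 px

Margins: 7% × 1920 = 134.4 px each, so content = 1920 − 268.8 = 1651.2 px.
Subtracting 9 column gaps of 40 leaves 1291.2 for 10 columns, so c = 129.12 px.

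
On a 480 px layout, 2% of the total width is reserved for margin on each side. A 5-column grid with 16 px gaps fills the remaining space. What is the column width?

79.36 px

Each margin = 2% of 480 = 9.6 px; content = 480 − 2·9.6 = 460.8 px.
Subtracting 4 gaps of 16 leaves 396.8 for 5 columns, so c = 79.36 px.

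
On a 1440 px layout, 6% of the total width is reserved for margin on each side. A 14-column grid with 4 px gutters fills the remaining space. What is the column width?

86.8 px

1440 × (1 − 2·6%) = 1440 × 88% = 1267.2 px for the columns.
14 columns + 13 gutters: 14c + 13·4 = 1267.2.
14c = 1267.2 − 52 = 1215.2, so c = 86.8 px.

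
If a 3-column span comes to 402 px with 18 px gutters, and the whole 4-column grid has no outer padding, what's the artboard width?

542 px

3 columns + 2 gutters: 3c + 2·18 = 402.
3c = 402 − 36 = 366, so c = 122 px.
Total width: 4·122 + 3·18 = 542 px.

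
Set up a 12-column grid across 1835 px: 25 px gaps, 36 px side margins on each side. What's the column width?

124 px

Take off 72 px of margins, leaving 1763 px.
Subtracting 11 gaps of 25 leaves 1488 for 12 columns, so c = 124 px.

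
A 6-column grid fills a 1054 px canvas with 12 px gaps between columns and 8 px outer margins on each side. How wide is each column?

163 px

Subtract both margins: 1054 − 2·8 = 1038 px.
6 columns + 5 gaps: 6c + 5·12 = 1038.
6c = 1038 − 60 = 978, so c = 163 px.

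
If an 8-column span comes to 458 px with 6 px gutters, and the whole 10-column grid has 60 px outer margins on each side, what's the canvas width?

Subtracting 7 gutters of 6 leaves 416 for 8 columns, so c = 52 px.
Total width: 2·60 + 10·52 + 9·6 = 694 px.

694 px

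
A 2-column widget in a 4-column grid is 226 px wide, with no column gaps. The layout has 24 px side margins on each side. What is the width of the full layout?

500 px

226 / 2 = 113 px per column.
Total width: 2·24 + 4·113 = 500 px.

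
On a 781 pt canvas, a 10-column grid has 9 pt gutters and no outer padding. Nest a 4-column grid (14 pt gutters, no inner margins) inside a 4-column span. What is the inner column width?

66.25 pt

10c + 9·9 = 781 → 10c = 700 → c = 70 pt.
Span of 4: 4·70 + 3·9 = 280 + 27 = 307 pt.
307 − 3·14 = 265; ÷4 gives d = 66.25 pt.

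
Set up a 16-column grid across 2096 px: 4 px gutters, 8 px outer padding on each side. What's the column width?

Content width = 2096 − 2·8 = 2080 px.
Subtracting 15 gutters of 4 leaves 2020 for 16 columns, so c = 126.25 px.

126.25 px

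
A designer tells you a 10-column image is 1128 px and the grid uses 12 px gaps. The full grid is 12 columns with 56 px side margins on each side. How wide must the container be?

10c + 9·12 = 1128 → 10c = 1020 → c = 102 px.
Container = 2·56 + 12·102 + 11·12 = 112 + 1224 + 132 = 1468 px.

1468 px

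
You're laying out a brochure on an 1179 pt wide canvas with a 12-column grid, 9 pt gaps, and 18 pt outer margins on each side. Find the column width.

87 pt

Inside the margins: 1179 − 36 = 1143 pt.
12 columns + 11 gaps: 12c + 11·9 = 1143.
12c = 1143 − 99 = 1044, so c = 87 pt.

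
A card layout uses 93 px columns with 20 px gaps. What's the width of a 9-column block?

997 px

9-column span = 9·93 + 8·20 = 997 px.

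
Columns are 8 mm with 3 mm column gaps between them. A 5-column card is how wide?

52 mm

5-column span = 5·8 + 4·3 = 52 mm.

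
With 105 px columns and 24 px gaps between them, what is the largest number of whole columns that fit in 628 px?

5 columns

5 columns: 5·105 + 4·24 = 621 px ≤ 628.
6 columns: 750 px > 628. So 5.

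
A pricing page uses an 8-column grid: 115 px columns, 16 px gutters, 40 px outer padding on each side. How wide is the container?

Total width: 2·40 + 8·115 + 7·16 = 1112 px.

1112 px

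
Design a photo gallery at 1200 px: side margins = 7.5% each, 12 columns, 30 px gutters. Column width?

57.5 px

Each margin = 7.5% of 1200 = 90 px; content = 1200 − 2·90 = 1020 px.
12c + 11·30 = 1020 → 12c = 690 → c = 57.5 px.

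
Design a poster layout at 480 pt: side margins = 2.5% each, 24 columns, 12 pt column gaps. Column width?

480 × (1 − 2·2.5%) = 480 × 95% = 456 pt for the columns.
24c + 23·12 = 456 → 24c = 180 → c = 7.5 pt.

7.5 pt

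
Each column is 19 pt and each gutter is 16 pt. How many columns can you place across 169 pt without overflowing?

5 columns

k columns need k·19 + (k−1)·16 = k·35 − 16.
k·35 − 16 ≤ 169 → k ≤ 185 / 35 ≈ 5.29, so k = 5.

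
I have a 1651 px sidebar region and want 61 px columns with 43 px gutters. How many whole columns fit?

16 columns

16 columns: 16·61 + 15·43 = 1621 px ≤ 1651.
17 columns: 1725 px > 1651. So 16.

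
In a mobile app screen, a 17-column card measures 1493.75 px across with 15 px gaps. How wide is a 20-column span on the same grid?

Subtracting 16 gaps of 15 leaves 1253.75 for 17 columns, so c = 73.75 px.
20-column span = 20·73.75 + 19·15 = 1760 px.

1760 px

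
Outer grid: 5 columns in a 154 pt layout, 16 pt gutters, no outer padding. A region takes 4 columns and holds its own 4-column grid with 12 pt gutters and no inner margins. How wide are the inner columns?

21 pt

154 − 4·16 = 90; ÷5 gives c = 18 pt.
4 columns plus 3 gutters: 72 + 48 = 120 pt.
Subtracting 3 gutters of 12 leaves 84 for 4 columns, so d = 21 pt.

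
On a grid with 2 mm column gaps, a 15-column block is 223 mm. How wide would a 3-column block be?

15 columns + 14 column gaps: 15c + 14·2 = 223.
15c = 223 − 28 = 195, so c = 13 mm.
3-column span = 3·13 + 2·2 = 43 mm.

43 mm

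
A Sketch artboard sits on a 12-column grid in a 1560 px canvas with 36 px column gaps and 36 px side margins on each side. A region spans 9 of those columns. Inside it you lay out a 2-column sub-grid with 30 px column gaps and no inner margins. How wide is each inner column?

538.5 px

Take off 72 px of margins, leaving 1488 px.
1488 − 11·36 = 1092; ÷12 gives c = 91 px.
9 columns plus 8 column gaps: 819 + 288 = 1107 px.
Subtracting 1 column gap of 30 leaves 1077 for 2 columns, so d = 538.5 px.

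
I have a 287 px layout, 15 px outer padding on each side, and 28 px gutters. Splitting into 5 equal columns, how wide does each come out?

29 px

Take off 30 px of margins, leaving 257 px.
5 columns + 4 gutters: 5c + 4·28 = 257.
5c = 257 − 112 = 145, so c = 29 px.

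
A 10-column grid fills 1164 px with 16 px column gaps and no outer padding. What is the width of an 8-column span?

Subtracting 9 column gaps of 16 leaves 1020 for 10 columns, so c = 102 px.
8-column span = 8·102 + 7·16 = 928 px.

928 px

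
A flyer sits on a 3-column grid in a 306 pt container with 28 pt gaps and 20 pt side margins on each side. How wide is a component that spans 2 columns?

Content width = 306 − 2·20 = 266 pt.
266 − 2·28 = 210; ÷3 gives c = 70 pt.
Span of 2: 2·70 + 1·28 = 140 + 28 = 168 pt.

168 pt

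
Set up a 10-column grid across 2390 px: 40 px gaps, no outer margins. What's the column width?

10 columns + 9 gaps: 10c + 9·40 = 2390.
10c = 2390 − 360 = 2030, so c = 203 px.

203 px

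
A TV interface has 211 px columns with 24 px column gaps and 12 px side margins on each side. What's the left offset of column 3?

Before column 3: the margin + 2 columns + 2 column gaps.
Offset = 12 + 2·(211 + 24) = 12 + 470 = 482 px.

482 px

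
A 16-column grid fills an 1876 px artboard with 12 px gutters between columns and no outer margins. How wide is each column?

16 columns + 15 gutters: 16c + 15·12 = 1876.
16c = 1876 − 180 = 1696, so c = 106 px.

106 px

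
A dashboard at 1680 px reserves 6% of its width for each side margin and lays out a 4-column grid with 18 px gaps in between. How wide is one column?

Each margin = 6% of 1680 = 100.8 px; content = 1680 − 2·100.8 = 1478.4 px.
1478.4 − 3·18 = 1424.4; ÷4 gives c = 356.1 px.

356.1 px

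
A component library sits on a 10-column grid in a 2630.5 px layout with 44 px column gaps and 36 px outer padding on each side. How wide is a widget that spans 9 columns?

Take off 72 px of margins, leaving 2558.5 px.
2558.5 − 9·44 = 2162.5; ÷10 gives c = 216.25 px.
9 columns plus 8 column gaps: 1946.25 + 352 = 2298.25 px.

2298.25 px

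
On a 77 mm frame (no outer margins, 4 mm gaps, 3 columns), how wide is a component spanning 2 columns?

3 columns + 2 gaps: 3c + 2·4 = 77.
3c = 77 − 8 = 69, so c = 23 mm.
2 columns plus 1 gap: 46 + 4 = 50 mm.

50 mm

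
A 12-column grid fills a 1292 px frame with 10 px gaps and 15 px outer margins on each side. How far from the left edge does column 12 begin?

Content = 1292 − 2·15 = 1262 px.
12 columns + 11 gaps: 12c + 11·10 = 1262.
12c = 1262 − 110 = 1152, so c = 96 px.
Before column 12: the margin + 11 columns + 11 gaps.
Offset = 15 + 11·(96 + 10) = 15 + 1166 = 1181 px.

1181 px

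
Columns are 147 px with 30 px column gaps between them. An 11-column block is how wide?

11-column span = 11·147 + 10·30 = 1917 px.

1917 px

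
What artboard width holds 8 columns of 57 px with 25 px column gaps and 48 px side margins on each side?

Artboard = 2·48 + 8·57 + 7·25 = 96 + 456 + 175 = 727 px.

727 px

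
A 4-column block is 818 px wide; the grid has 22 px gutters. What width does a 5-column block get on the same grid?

Subtracting 3 gutters of 22 leaves 752 for 4 columns, so c = 188 px.
5-column span = 5·188 + 4·22 = 1028 px.

1028 px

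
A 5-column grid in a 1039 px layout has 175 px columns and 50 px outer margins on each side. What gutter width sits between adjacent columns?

16 px

Inside the margins: 1039 − 100 = 939 px.
5·175 + 4g = 939 → 4g = 64 → g = 16 px.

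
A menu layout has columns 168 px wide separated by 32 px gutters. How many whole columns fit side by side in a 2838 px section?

k columns need k·168 + (k−1)·32 = k·200 − 32.
k·200 − 32 ≤ 2838 → k ≤ 2870 / 200 ≈ 14.35, so k = 14.

14 columns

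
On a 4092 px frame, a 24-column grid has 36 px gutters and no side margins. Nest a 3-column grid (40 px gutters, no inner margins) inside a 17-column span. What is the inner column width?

936 px

4092 − 23·36 = 3264; ÷24 gives c = 136 px.
17 columns plus 16 gutters: 2312 + 576 = 2888 px.
3d + 2·40 = 2888 → 3d = 2808 → d = 936 px.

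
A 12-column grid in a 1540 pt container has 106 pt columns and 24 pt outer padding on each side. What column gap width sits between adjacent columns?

Content width = 1540 − 2·24 = 1492 pt.
Columns use 1272 pt, leaving 220 pt across 11 column gaps = 20 pt each.

20 pt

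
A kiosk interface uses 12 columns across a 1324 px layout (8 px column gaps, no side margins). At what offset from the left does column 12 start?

1221 px

12 columns + 11 column gaps: 12c + 11·8 = 1324.
12c = 1324 − 88 = 1236, so c = 103 px.
Each column+gutter stride is 111 px; with no margin, 11 of them is 1221 px.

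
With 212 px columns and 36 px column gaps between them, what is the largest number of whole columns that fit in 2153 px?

k columns need k·212 + (k−1)·36 = k·248 − 36.
k·248 − 36 ≤ 2153 → k ≤ 2189 / 248 ≈ 8.83, so k = 8.

8 columns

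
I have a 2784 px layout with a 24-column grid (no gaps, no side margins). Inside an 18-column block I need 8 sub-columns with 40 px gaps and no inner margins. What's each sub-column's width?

24c = 2784 → c = 116 px.
18-column span = 18·116 = 2088 px.
8 columns + 7 gaps: 8d + 7·40 = 2088.
8d = 2088 − 280 = 1808, so d = 226 px.

226 px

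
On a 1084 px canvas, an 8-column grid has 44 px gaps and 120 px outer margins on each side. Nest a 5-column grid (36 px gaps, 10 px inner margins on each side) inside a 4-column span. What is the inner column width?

47.2 px

Subtract both margins: 1084 − 2·120 = 844 px.
Subtracting 7 gaps of 44 leaves 536 for 8 columns, so c = 67 px.
Span of 4: 4·67 + 3·44 = 268 + 132 = 400 px.
Inner content = 400 − 2·10 = 380 px.
5 columns + 4 gaps: 5d + 4·36 = 380.
5d = 380 − 144 = 236, so d = 47.2 px.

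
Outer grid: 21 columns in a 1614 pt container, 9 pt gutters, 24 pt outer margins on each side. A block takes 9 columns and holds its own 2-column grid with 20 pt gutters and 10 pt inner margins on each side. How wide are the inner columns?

Inside the margins: 1614 − 48 = 1566 pt.
21 columns + 20 gutters: 21c + 20·9 = 1566.
21c = 1566 − 180 = 1386, so c = 66 pt.
9-column span = 9·66 + 8·9 = 666 pt.
Inner content = 666 − 2·10 = 646 pt.
2d + 1·20 = 646 → 2d = 626 → d = 313 pt.

313 pt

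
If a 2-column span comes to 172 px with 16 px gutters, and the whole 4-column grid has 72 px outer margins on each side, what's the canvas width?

Subtracting 1 gutter of 16 leaves 156 for 2 columns, so c = 78 px.
Total width: 2·72 + 4·78 + 3·16 = 504 px.

504 px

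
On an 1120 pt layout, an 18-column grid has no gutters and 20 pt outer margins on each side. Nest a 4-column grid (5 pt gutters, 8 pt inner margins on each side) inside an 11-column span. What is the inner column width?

Subtract both margins: 1120 − 2·20 = 1080 pt.
With no gutters, each column is 1080/18 = 60 pt.
11-column span = 11·60 = 660 pt.
Inner content = 660 − 2·8 = 644 pt.
644 − 3·5 = 629; ÷4 gives d = 157.25 pt.

157.25 pt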